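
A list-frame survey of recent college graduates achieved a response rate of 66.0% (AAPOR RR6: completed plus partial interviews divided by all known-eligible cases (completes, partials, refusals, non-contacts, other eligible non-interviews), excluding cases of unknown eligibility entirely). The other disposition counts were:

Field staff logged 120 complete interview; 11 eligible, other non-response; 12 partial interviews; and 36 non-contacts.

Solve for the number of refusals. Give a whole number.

Top → 120 + 12 = 132
RR6 = 132 / D = 0.660
D = 132 / 0.660 = 200.0
Remaining denominator categories sum to 179
refusals = 200.0 − 179 ≈ 21

21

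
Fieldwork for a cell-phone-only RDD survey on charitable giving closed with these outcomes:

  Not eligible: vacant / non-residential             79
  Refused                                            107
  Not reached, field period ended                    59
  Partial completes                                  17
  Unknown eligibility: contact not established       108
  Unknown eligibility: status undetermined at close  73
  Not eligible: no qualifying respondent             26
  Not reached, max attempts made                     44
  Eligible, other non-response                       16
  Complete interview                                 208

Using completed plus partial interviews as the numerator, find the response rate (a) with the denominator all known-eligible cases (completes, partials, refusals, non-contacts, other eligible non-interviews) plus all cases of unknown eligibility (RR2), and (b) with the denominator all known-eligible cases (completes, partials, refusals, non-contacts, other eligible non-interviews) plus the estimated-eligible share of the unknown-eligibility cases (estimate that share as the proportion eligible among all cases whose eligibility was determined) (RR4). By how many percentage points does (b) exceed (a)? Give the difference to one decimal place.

No contact after all attempts = 59 + 44 = 103
Unknown eligibility = 108 + 73 = 181
Out of scope = 26 + 79 = 105
Num: 208 + 17 = 225
Base: 208 + 17 + 107 + 103 + 16 + 181 = 632
RR2 = 225 / 632 = 0.3560
Known eligible: 208 + 17 + 107 + 103 + 16 = 451
e = 451 / (451 + 105) = 451 / 556 = 0.8112
e × U: 0.8112 × 181 = 146.83
Base: 451 + 146.83 = 597.83
RR4 = 225 / 597.83 = 0.3764
Difference = 37.64 − 35.60 = 2.04 percentage points

2.0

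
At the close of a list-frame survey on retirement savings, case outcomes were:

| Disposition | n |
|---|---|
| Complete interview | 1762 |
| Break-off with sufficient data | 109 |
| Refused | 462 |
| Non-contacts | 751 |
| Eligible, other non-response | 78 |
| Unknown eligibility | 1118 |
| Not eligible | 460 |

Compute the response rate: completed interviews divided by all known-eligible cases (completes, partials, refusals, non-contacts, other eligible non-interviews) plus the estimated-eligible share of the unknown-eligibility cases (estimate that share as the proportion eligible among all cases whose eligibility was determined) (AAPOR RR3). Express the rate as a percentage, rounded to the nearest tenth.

Numerator → 1762
Known eligible → 1762 + 109 + 462 + 751 + 78 = 3162
e = 3162 / (3162 + 460) = 3162 / 3622 = 0.8730
e × U → 0.8730 × 1118 = 976.01
Base → 3162 + 976.01 = 4138.01
RR3 = 1762 / 4138.01 = 0.4258

42.6%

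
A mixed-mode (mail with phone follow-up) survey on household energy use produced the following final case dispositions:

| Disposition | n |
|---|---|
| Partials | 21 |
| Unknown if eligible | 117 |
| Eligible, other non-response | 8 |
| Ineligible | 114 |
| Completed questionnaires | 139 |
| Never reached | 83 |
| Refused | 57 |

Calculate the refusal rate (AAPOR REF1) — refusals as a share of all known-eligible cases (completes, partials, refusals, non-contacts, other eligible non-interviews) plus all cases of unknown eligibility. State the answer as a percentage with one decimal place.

13.4%

Numerator: 57
Denominator: 139 + 21 + 57 + 83 + 8 + 117 = 425
REF1 = 57 / 425 = 0.1341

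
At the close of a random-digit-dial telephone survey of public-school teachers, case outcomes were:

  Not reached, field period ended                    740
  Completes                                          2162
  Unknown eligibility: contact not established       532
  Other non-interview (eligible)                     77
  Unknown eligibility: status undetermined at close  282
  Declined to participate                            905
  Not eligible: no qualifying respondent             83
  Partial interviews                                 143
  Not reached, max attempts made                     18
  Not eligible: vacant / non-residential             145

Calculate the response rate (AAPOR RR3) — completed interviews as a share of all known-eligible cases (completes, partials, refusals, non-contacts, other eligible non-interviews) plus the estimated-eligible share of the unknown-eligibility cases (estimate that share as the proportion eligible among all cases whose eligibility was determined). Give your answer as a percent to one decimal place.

44.9%

Non-contacts = 740 + 18 = 758
Unknown if eligible = 532 + 282 = 814
Not eligible = 83 + 145 = 228
Numerator: 2162
Known eligible: 2162 + 143 + 905 + 758 + 77 = 4045
e = 4045 / (4045 + 228) = 4045 / 4273 = 0.9466
e × U: 0.9466 × 814 = 770.53
Denominator: 4045 + 770.53 = 4815.53
RR3 = 2162 / 4815.53 = 0.4490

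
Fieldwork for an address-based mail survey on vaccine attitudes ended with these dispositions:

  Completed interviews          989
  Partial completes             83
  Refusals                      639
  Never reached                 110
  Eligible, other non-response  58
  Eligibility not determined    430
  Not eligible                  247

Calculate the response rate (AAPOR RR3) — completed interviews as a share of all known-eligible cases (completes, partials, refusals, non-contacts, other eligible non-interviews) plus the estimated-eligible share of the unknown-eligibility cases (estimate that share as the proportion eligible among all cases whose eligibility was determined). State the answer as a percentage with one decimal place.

Num → 989
Determined eligible → 989 + 83 + 639 + 110 + 58 = 1879
e = 1879 / (1879 + 247) = 1879 / 2126 = 0.8838
Eligible share of unknowns → 0.8838 × 430 = 380.03
Base → 1879 + 380.03 = 2259.03
RR3 = 989 / 2259.03 = 0.4378

43.8%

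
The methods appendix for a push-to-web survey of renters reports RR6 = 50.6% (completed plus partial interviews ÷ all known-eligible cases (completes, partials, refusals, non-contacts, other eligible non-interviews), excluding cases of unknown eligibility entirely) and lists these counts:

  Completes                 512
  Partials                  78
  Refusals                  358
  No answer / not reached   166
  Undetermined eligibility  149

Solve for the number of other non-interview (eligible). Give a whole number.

Numerator → 512 + 78 = 590
RR6 = 590 / D = 0.506
D = 590 / 0.506 = 1166.0
Remaining denominator categories sum to 1114
other non-interview (eligible) = 1166.0 − 1114 ≈ 52

52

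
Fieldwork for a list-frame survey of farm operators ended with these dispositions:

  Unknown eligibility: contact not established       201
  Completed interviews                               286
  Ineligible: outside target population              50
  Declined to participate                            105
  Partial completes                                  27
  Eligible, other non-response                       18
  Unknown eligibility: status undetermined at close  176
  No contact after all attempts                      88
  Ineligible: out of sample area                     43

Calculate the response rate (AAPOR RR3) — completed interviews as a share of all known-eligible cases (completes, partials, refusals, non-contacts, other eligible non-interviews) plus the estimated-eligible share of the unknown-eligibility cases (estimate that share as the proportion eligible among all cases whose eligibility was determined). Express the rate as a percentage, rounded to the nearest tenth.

33.9%

Undetermined eligibility = 201 + 176 = 377
Ineligible = 50 + 43 = 93
Num: 286
Known eligible: 286 + 27 + 105 + 88 + 18 = 524
e = 524 / (524 + 93) = 524 / 617 = 0.8493
e × U: 0.8493 × 377 = 320.19
Denom: 524 + 320.19 = 844.19
RR3 = 286 / 844.19 = 0.3388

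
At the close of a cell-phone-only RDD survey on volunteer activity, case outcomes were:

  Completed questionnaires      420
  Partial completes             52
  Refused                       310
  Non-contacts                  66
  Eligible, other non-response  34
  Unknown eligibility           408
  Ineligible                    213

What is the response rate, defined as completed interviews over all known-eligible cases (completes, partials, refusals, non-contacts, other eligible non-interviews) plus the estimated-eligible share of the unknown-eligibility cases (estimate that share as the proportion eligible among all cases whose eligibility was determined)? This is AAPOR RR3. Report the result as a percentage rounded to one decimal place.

Numerator: 420
Eligible (known): 420 + 52 + 310 + 66 + 34 = 882
e = 882 / (882 + 213) = 882 / 1095 = 0.8055
Estimated eligible among unknowns: 0.8055 × 408 = 328.64
Denom: 882 + 328.64 = 1210.64
RR3 = 420 / 1210.64 = 0.3469

34.7%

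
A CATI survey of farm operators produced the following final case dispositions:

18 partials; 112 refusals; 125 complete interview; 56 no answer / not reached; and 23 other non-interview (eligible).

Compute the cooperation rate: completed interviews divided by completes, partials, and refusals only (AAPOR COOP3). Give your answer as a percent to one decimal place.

49.0%

Numerator → 125
Base → 125 + 18 + 112 = 255
COOP3 = 125 / 255 = 0.4902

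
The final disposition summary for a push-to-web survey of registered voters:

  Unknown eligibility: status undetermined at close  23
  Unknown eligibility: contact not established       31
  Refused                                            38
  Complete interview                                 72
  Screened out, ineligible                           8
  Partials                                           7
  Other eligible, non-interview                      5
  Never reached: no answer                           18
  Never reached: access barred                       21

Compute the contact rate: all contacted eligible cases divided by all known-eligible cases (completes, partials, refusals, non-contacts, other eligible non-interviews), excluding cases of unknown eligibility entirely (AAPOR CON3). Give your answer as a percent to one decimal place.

75.8%

No answer / not reached = 18 + 21 = 39
Undetermined eligibility = 31 + 23 = 54
Num: 72 + 7 + 38 + 5 = 122
Denominator: 72 + 7 + 38 + 39 + 5 = 161
CON3 = 122 / 161 = 0.7578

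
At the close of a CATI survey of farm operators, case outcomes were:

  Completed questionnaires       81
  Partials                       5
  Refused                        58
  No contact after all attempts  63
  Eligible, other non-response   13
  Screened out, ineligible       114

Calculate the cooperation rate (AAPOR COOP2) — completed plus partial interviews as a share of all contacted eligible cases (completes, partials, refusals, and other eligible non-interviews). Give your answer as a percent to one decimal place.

Num: 81 + 5 = 86
Base: 81 + 5 + 58 + 13 = 157
COOP2 = 86 / 157 = 0.5478

54.8%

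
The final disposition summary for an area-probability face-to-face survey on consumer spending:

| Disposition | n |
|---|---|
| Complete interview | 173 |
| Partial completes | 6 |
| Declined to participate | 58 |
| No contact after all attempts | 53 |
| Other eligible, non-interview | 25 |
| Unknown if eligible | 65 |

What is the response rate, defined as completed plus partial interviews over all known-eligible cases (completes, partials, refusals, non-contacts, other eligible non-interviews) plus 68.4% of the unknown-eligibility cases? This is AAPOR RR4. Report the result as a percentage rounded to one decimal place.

Numerator → 173 + 6 = 179
Determined eligible → 173 + 6 + 58 + 53 + 25 = 315
Eligible share of unknowns → 0.6840 × 65 = 44.46
Denom → 315 + 44.46 = 359.46
RR4 = 179 / 359.46 = 0.4980

49.8%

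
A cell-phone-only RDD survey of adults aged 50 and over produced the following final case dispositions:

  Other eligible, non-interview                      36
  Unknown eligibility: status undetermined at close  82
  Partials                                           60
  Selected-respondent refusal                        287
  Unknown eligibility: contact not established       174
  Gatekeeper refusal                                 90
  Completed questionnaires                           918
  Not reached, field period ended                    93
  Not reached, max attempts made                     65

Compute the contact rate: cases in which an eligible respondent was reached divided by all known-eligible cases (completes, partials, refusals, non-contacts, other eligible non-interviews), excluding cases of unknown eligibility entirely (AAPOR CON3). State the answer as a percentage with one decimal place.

Refusal or break-off = 90 + 287 = 377
No answer / not reached = 93 + 65 = 158
Eligibility not determined = 174 + 82 = 256
Num: 918 + 60 + 377 + 36 = 1391
Denom: 918 + 60 + 377 + 158 + 36 = 1549
CON3 = 1391 / 1549 = 0.8980

89.8%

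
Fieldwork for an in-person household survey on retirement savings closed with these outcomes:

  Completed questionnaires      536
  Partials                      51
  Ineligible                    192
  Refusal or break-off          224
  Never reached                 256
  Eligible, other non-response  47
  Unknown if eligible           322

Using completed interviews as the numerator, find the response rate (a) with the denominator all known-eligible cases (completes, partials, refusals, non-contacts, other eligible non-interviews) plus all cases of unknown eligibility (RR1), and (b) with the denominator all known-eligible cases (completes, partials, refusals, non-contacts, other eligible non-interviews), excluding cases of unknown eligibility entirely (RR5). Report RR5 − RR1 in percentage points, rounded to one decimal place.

10.8

Top → 536
Denominator → 536 + 51 + 224 + 256 + 47 + 322 = 1436
RR1 = 536 / 1436 = 0.3733
Denominator → 536 + 51 + 224 + 256 + 47 = 1114
RR5 = 536 / 1114 = 0.4811
Difference = 48.11 − 37.33 = 10.78 percentage points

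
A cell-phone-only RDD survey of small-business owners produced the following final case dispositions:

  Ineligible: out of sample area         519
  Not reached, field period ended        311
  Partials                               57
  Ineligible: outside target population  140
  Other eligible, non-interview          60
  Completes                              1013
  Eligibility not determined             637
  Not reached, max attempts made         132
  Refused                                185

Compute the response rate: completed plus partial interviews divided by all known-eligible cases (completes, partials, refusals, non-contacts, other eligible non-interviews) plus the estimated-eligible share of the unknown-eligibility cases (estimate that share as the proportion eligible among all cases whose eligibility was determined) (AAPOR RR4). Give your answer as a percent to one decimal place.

No contact after all attempts = 311 + 132 = 443
Out of scope = 140 + 519 = 659
Top: 1013 + 57 = 1070
Determined eligible: 1013 + 57 + 185 + 443 + 60 = 1758
e = 1758 / (1758 + 659) = 1758 / 2417 = 0.7273
Eligible share of unknowns: 0.7273 × 637 = 463.29
Denominator: 1758 + 463.29 = 2221.29
RR4 = 1070 / 2221.29 = 0.4817

48.2%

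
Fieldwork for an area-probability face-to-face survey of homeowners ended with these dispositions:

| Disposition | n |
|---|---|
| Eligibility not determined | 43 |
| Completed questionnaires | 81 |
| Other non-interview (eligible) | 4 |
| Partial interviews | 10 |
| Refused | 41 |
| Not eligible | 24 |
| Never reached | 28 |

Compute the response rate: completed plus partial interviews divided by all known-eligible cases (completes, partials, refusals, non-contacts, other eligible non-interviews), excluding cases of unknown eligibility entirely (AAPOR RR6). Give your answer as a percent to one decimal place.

55.5%

Numerator = 81 + 10 = 91
Base = 81 + 10 + 41 + 28 + 4 = 164
RR6 = 91 / 164 = 0.5549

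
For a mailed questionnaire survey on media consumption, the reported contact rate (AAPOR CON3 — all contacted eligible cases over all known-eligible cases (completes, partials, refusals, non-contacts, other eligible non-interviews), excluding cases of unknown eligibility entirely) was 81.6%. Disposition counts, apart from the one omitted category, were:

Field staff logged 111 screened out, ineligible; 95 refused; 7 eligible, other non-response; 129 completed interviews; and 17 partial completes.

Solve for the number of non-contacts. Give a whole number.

Top: 129 + 17 + 95 + 7 = 248
CON3 = 248 / D = 0.816
D = 248 / 0.816 = 303.9
Rest of base = 248
non-contacts = 303.9 − 248 ≈ 56

56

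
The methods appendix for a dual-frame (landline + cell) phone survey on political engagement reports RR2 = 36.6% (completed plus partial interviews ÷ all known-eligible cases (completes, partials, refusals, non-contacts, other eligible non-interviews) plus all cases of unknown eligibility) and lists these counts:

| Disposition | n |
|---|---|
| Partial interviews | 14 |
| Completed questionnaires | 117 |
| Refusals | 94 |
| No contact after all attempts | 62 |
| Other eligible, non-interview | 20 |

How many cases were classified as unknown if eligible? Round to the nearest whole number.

Top: 117 + 14 = 131
RR2 = 131 / D = 0.366
D = 131 / 0.366 = 357.9
Other denominator terms total 307
unknown if eligible = 357.9 − 307 ≈ 51

51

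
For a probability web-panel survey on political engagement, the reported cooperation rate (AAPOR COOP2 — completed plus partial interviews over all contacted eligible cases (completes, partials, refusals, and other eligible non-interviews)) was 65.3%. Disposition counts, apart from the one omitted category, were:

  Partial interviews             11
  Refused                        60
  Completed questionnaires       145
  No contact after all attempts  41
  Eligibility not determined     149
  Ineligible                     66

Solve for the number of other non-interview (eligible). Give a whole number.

Numerator: 145 + 11 = 156
COOP2 = 156 / D = 0.653
D = 156 / 0.653 = 238.9
Other denominator terms total 216
other non-interview (eligible) = 238.9 − 216 ≈ 23

23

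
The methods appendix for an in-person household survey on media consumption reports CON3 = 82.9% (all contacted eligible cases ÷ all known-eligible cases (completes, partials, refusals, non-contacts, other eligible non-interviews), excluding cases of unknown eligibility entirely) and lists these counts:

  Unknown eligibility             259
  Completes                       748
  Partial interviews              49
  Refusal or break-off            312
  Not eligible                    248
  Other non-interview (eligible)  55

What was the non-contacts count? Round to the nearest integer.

240

Num: 748 + 49 + 312 + 55 = 1164
CON3 = 1164 / D = 0.829
D = 1164 / 0.829 = 1404.1
Rest of base = 1164
non-contacts = 1404.1 − 1164 ≈ 240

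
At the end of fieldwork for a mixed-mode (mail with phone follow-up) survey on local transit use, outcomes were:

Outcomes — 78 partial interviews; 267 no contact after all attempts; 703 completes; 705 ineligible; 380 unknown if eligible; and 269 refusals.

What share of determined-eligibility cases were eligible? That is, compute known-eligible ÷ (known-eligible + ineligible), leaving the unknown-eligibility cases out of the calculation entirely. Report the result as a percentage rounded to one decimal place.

65.1%

Eligible (known) → 703 + 78 + 269 + 267 = 1317
e = 1317 / (1317 + 705) = 1317 / 2022 = 0.6513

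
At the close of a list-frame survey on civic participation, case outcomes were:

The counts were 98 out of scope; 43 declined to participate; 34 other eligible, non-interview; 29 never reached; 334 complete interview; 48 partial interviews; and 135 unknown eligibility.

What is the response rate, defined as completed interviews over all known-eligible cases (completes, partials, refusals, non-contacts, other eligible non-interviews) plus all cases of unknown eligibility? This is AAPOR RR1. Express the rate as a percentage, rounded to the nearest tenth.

Numerator: 334
Base: 334 + 48 + 43 + 29 + 34 + 135 = 623
RR1 = 334 / 623 = 0.5361

53.6%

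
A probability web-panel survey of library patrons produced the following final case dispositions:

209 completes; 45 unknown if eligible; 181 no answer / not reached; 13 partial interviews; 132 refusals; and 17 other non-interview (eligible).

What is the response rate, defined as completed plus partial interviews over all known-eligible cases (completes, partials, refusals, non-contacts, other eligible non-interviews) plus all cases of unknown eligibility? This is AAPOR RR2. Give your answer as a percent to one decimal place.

Num → 209 + 13 = 222
Base → 209 + 13 + 132 + 181 + 17 + 45 = 597
RR2 = 222 / 597 = 0.3719

37.2%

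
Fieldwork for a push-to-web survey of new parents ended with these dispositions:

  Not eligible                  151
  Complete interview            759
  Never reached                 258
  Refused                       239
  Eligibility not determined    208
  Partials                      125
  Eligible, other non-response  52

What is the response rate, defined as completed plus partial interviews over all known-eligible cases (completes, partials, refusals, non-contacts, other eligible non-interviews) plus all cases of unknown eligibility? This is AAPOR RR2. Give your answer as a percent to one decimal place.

53.9%

Num → 759 + 125 = 884
Denominator → 759 + 125 + 239 + 258 + 52 + 208 = 1641
RR2 = 884 / 1641 = 0.5387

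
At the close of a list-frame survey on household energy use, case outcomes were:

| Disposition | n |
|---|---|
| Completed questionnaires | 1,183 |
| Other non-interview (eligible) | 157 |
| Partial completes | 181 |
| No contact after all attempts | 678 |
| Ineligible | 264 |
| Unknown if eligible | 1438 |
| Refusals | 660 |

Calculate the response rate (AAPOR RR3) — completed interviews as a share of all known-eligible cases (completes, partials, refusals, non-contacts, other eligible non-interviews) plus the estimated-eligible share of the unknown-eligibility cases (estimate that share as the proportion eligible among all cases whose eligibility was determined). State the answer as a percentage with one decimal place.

Num → 1183
Determined eligible → 1183 + 181 + 660 + 678 + 157 = 2859
e = 2859 / (2859 + 264) = 2859 / 3123 = 0.9155
Estimated eligible among unknowns → 0.9155 × 1438 = 1316.49
Base → 2859 + 1316.49 = 4175.49
RR3 = 1183 / 4175.49 = 0.2833

28.3%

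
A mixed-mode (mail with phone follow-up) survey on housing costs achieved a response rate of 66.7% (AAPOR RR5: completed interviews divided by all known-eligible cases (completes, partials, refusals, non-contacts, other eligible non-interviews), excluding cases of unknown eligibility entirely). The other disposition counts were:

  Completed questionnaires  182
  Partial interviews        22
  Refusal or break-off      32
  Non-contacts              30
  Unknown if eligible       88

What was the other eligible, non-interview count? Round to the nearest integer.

RR5 = 182 / D = 0.667
D = 182 / 0.667 = 272.9
Rest of base = 266
other eligible, non-interview = 272.9 − 266 ≈ 7

7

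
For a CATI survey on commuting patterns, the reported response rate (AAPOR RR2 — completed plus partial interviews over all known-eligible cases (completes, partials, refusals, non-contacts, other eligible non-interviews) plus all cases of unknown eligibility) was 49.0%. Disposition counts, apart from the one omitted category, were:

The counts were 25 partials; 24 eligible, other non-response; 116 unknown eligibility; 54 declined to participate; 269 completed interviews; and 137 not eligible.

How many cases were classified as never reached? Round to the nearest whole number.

112

Top = 269 + 25 = 294
RR2 = 294 / D = 0.490
D = 294 / 0.490 = 600.0
Rest of base = 488
never reached = 600.0 − 488 ≈ 112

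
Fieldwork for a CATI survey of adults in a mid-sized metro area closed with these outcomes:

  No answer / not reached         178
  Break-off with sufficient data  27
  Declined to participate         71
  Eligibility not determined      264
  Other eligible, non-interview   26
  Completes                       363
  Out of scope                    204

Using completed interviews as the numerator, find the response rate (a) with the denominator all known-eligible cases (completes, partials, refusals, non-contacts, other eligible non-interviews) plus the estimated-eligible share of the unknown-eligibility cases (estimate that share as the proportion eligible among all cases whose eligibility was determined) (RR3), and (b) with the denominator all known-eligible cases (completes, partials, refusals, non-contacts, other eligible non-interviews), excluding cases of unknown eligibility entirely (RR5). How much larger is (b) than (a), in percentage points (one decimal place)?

12.7

Numerator → 363
Eligible (known) → 363 + 27 + 71 + 178 + 26 = 665
e = 665 / (665 + 204) = 665 / 869 = 0.7652
e × U → 0.7652 × 264 = 202.01
Base → 665 + 202.01 = 867.01
RR3 = 363 / 867.01 = 0.4187
Base → 363 + 27 + 71 + 178 + 26 = 665
RR5 = 363 / 665 = 0.5459
Difference = 54.59 − 41.87 = 12.72 percentage points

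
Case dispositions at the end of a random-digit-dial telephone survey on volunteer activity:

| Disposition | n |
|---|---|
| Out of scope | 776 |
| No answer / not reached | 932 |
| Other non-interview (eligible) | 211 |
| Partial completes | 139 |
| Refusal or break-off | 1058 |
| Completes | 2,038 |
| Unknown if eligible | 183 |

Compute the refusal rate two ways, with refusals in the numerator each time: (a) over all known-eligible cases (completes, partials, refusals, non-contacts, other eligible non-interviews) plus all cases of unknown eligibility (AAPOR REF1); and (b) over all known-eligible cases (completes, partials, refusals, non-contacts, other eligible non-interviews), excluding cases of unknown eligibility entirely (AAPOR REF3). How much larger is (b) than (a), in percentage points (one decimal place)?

1.0

Num: 1058
Denom: 2038 + 139 + 1058 + 932 + 211 + 183 = 4561
REF1 = 1058 / 4561 = 0.2320
Denom: 2038 + 139 + 1058 + 932 + 211 = 4378
REF3 = 1058 / 4378 = 0.2417
Difference = 24.17 − 23.20 = 0.97 percentage points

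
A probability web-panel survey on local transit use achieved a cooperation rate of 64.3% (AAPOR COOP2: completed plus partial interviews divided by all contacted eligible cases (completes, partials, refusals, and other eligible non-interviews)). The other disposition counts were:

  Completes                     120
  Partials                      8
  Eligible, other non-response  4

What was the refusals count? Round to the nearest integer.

67

Top = 120 + 8 = 128
COOP2 = 128 / D = 0.643
D = 128 / 0.643 = 199.1
Remaining denominator categories sum to 132
refusals = 199.1 − 132 ≈ 67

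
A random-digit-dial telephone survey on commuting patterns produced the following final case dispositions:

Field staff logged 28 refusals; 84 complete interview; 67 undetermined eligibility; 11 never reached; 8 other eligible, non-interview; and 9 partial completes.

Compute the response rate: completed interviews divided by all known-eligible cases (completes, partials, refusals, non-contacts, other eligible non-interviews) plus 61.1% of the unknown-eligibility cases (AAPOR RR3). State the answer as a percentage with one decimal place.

Num → 84
Determined eligible → 84 + 9 + 28 + 11 + 8 = 140
Eligible share of unknowns → 0.6110 × 67 = 40.94
Denom → 140 + 40.94 = 180.94
RR3 = 84 / 180.94 = 0.4642

46.4%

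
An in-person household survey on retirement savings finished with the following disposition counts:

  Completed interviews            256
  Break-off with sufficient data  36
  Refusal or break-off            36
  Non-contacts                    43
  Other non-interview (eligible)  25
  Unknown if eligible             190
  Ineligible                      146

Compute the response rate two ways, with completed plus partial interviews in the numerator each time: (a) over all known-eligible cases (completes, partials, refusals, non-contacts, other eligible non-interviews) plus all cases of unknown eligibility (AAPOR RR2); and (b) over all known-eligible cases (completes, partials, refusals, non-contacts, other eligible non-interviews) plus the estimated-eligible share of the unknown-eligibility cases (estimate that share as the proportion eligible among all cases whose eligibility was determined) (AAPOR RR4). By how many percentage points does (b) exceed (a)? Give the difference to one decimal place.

4.8

Numerator → 256 + 36 = 292
Denom → 256 + 36 + 36 + 43 + 25 + 190 = 586
RR2 = 292 / 586 = 0.4983
Eligible (known) → 256 + 36 + 36 + 43 + 25 = 396
e = 396 / (396 + 146) = 396 / 542 = 0.7306
Eligible share of unknowns → 0.7306 × 190 = 138.81
Denom → 396 + 138.81 = 534.81
RR4 = 292 / 534.81 = 0.5460
Difference = 54.60 − 49.83 = 4.77 percentage points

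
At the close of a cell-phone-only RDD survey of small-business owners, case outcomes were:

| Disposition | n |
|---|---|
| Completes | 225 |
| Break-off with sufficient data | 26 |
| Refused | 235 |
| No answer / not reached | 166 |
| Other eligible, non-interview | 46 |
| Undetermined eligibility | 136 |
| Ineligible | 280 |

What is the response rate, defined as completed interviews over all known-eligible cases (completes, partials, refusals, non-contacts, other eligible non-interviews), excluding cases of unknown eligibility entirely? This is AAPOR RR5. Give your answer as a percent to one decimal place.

32.2%

Top = 225
Denominator = 225 + 26 + 235 + 166 + 46 = 698
RR5 = 225 / 698 = 0.3223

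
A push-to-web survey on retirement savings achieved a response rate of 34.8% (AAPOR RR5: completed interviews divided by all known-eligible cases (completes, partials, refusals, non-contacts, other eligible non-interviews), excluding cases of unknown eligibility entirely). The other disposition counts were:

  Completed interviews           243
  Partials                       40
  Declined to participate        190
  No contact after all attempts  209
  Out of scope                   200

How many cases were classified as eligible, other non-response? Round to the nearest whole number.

16

RR5 = 243 / D = 0.348
D = 243 / 0.348 = 698.3
Remaining denominator categories sum to 682
eligible, other non-response = 698.3 − 682 ≈ 16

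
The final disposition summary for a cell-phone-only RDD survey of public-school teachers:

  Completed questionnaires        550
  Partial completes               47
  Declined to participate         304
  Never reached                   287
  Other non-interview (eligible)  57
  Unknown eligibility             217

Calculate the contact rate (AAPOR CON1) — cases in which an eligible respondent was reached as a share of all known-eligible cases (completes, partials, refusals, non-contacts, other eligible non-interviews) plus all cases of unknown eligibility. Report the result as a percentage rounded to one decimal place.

Top: 550 + 47 + 304 + 57 = 958
Base: 550 + 47 + 304 + 287 + 57 + 217 = 1462
CON1 = 958 / 1462 = 0.6553

65.5%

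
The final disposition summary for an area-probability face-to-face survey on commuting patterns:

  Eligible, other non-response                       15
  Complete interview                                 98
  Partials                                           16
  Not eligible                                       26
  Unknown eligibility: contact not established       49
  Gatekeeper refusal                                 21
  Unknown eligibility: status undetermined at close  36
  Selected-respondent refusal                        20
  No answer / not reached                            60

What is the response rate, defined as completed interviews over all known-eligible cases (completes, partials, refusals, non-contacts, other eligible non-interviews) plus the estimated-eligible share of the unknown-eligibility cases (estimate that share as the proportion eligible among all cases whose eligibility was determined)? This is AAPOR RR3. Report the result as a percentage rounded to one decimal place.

32.0%

Refused = 21 + 20 = 41
Undetermined eligibility = 49 + 36 = 85
Numerator: 98
Known eligible: 98 + 16 + 41 + 60 + 15 = 230
e = 230 / (230 + 26) = 230 / 256 = 0.8984
Estimated eligible among unknowns: 0.8984 × 85 = 76.36
Denom: 230 + 76.36 = 306.36
RR3 = 98 / 306.36 = 0.3199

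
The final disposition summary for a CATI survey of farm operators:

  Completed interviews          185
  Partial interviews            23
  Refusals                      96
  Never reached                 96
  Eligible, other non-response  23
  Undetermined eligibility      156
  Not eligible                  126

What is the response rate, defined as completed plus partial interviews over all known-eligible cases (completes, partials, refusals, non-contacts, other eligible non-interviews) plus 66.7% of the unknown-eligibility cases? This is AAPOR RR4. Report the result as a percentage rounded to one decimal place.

Top = 185 + 23 = 208
Known eligible = 185 + 23 + 96 + 96 + 23 = 423
e × U = 0.6670 × 156 = 104.05
Denominator = 423 + 104.05 = 527.05
RR4 = 208 / 527.05 = 0.3946

39.5%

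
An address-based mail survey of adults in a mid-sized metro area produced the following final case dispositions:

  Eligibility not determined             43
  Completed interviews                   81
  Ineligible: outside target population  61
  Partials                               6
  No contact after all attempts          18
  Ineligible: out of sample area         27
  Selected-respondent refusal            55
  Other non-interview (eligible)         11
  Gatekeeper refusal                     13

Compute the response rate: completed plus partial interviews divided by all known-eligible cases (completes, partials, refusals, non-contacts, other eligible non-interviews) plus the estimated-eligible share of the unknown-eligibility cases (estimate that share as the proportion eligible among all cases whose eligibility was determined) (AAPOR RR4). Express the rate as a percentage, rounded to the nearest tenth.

Declined to participate = 13 + 55 = 68
Ineligible = 61 + 27 = 88
Numerator: 81 + 6 = 87
Known eligible: 81 + 6 + 68 + 18 + 11 = 184
e = 184 / (184 + 88) = 184 / 272 = 0.6765
e × U: 0.6765 × 43 = 29.09
Base: 184 + 29.09 = 213.09
RR4 = 87 / 213.09 = 0.4083

40.8%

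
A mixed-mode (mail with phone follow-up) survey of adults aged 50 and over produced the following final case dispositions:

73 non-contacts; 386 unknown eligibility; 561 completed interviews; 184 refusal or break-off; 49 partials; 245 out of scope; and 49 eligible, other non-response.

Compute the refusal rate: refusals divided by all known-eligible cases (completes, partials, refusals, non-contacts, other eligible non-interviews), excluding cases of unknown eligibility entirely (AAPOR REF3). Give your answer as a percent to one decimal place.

Top = 184
Denominator = 561 + 49 + 184 + 73 + 49 = 916
REF3 = 184 / 916 = 0.2009

20.1%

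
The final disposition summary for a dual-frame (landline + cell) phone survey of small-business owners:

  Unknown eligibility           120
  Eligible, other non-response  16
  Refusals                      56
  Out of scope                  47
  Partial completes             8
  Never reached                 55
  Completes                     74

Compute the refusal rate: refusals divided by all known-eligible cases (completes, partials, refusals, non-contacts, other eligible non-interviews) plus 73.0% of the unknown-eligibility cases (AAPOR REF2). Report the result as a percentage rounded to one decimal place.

Num → 56
Eligible (known) → 74 + 8 + 56 + 55 + 16 = 209
e × U → 0.7300 × 120 = 87.60
Base → 209 + 87.60 = 296.60
REF2 = 56 / 296.60 = 0.1888

18.9%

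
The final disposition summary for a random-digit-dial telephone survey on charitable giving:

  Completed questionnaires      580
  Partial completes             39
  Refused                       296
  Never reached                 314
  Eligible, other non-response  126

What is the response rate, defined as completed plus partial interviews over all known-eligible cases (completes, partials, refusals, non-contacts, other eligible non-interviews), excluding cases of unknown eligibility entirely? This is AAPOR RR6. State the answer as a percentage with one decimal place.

Numerator = 580 + 39 = 619
Denominator = 580 + 39 + 296 + 314 + 126 = 1355
RR6 = 619 / 1355 = 0.4568

45.7%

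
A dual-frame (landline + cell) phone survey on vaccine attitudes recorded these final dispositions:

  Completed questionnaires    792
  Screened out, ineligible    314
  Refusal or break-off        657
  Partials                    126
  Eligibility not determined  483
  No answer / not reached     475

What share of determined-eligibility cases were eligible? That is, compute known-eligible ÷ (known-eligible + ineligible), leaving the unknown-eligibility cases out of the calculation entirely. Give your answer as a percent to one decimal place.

Known eligible = 792 + 126 + 657 + 475 = 2050
e = 2050 / (2050 + 314) = 2050 / 2364 = 0.8672

86.7%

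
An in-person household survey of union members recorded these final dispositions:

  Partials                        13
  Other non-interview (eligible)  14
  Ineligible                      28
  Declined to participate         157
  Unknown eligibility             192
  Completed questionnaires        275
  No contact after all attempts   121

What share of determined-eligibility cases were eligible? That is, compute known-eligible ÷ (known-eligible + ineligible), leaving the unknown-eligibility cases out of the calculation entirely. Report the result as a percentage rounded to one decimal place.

Known eligible → 275 + 13 + 157 + 121 + 14 = 580
e = 580 / (580 + 28) = 580 / 608 = 0.9539

95.4%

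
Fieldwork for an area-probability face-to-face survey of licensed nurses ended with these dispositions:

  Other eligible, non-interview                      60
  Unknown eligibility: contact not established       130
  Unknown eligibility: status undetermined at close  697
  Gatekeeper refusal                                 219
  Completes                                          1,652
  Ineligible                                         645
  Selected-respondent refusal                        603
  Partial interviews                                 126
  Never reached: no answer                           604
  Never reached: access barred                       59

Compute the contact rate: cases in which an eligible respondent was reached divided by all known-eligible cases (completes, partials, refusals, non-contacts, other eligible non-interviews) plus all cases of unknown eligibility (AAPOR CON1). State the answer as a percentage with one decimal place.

Declined to participate = 219 + 603 = 822
Non-contacts = 604 + 59 = 663
Undetermined eligibility = 130 + 697 = 827
Num = 1652 + 126 + 822 + 60 = 2660
Base = 1652 + 126 + 822 + 663 + 60 + 827 = 4150
CON1 = 2660 / 4150 = 0.6410

64.1%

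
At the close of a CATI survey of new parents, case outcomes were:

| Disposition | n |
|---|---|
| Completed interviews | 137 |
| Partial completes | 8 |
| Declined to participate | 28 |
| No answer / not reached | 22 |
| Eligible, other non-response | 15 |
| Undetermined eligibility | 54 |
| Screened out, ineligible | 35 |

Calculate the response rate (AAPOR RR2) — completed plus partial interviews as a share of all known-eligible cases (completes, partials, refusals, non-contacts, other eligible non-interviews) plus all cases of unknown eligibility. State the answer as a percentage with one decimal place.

Top = 137 + 8 = 145
Base = 137 + 8 + 28 + 22 + 15 + 54 = 264
RR2 = 145 / 264 = 0.5492

54.9%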